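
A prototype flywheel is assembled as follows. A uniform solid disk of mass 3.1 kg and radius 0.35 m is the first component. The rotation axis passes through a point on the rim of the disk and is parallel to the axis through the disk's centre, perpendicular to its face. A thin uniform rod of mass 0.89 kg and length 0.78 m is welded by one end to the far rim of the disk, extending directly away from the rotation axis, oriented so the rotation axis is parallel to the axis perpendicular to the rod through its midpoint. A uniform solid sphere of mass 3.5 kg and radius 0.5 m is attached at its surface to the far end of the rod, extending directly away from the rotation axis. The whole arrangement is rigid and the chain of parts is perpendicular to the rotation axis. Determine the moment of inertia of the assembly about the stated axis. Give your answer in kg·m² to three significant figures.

15.7

Solid disk: I_cm = (1/2)MR² = (1/2)(3.1)(0.35)² = 0.18987 kg·m²; centre at d = 0.35 m, so the parallel axis theorem gives I = 0.18987 + (3.1)(0.35)² = 0.56962 kg·m².
Thin rod: I_cm = (1/12)ML² = (1/12)(0.89)(0.78)² = 0.045123 kg·m²; centre at d = 0.35 + 0.35 + 0.39 = 1.09 m, so the parallel axis theorem gives I = 0.045123 + (0.89)(1.09)² = 1.1025 kg·m².
Solid sphere: I_cm = (2/5)MR² = (2/5)(3.5)(0.5)² = 0.35 kg·m²; centre at d = 0.35 + 0.35 + 0.39 + 0.39 + 0.5 = 1.98 m, so the parallel axis theorem gives I = 0.35 + (3.5)(1.98)² = 14.071 kg·m².
Total I = 0.56962 + 1.1025 + 14.071 = 15.744 kg·m².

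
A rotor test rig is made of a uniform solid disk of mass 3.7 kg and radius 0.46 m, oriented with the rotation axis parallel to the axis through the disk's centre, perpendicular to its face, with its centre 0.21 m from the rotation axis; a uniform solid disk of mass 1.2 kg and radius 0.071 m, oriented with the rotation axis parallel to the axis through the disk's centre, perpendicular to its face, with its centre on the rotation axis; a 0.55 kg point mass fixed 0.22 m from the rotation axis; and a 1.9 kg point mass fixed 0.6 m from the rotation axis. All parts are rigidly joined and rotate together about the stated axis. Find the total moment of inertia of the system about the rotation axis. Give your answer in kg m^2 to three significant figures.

1.27

Solid disk: I_cm = (1/2)MR² = (1/2)(3.7)(0.46)² = 0.39146 kg m^2; centre at d = 0.21 m, so I = I_cm + Md² gives I = 0.39146 + (3.7)(0.21)² = 0.55463 kg m^2.
Solid disk: I_cm = (1/2)MR² = (1/2)(1.2)(0.071)² = 0.0030246 kg m^2; axis through the centre, so I = 0.0030246 kg m^2.
Point mass: I_cm = 0; centre at d = 0.22 m, so I = I_cm + Md² gives I = 0 + (0.55)(0.22)² = 0.02662 kg m^2.
Point mass: I_cm = 0; centre at d = 0.6 m, so I = I_cm + Md² gives I = 0 + (1.9)(0.6)² = 0.684 kg m^2.
Total I = 0.55463 + 0.0030246 + 0.02662 + 0.684 = 1.2683 kg m^2.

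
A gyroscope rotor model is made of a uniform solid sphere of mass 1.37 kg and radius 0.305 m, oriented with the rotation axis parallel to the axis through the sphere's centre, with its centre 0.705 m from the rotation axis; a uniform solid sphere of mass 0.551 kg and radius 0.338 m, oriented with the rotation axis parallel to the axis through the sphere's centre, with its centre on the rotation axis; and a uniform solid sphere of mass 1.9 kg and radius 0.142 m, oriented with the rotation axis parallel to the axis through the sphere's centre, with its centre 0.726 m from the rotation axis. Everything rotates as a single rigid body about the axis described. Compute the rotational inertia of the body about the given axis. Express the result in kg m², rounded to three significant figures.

Solid sphere: I_cm = (2/5)MR² = (2/5)(1.37)(0.305)² = 0.050978 kg m²; centre at d = 0.705 m, so I = I_cm + Md² gives I = 0.050978 + (1.37)(0.705)² = 0.7319 kg m².
Solid sphere: I_cm = (2/5)MR² = (2/5)(0.551)(0.338)² = 0.025179 kg m²; axis through the centre, so I = 0.025179 kg m².
Solid sphere: I_cm = (2/5)MR² = (2/5)(1.9)(0.142)² = 0.015325 kg m²; centre at d = 0.726 m, so I = I_cm + Md² gives I = 0.015325 + (1.9)(0.726)² = 1.0168 kg m².
Total I = 0.7319 + 0.025179 + 1.0168 = 1.7739 kg m².

1.77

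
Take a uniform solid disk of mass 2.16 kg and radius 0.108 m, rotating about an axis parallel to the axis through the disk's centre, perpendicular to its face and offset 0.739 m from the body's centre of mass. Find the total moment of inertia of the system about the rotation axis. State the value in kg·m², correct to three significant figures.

1.19

I_cm = (1/2)MR² = (1/2)(2.16)(0.108)² = 0.012597 kg·m²; centre at d = 0.739 m, so the parallel axis theorem gives I = 0.012597 + (2.16)(0.739)² = 1.1922 kg·m².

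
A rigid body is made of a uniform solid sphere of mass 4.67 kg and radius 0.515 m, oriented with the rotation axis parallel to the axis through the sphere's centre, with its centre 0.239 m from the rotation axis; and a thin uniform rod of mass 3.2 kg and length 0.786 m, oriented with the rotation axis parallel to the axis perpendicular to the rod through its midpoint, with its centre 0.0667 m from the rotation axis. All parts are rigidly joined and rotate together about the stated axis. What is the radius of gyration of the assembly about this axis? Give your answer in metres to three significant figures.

Solid sphere: I_cm = (2/5)MR² = (2/5)(4.67)(0.515)² = 0.49544 kg m²; centre at d = 0.239 m, so I = I_cm + Md² gives I = 0.49544 + (4.67)(0.239)² = 0.7622 kg m².
Thin rod: I_cm = (1/12)ML² = (1/12)(3.2)(0.786)² = 0.16475 kg m²; centre at d = 0.0667 m, so I = I_cm + Md² gives I = 0.16475 + (3.2)(0.0667)² = 0.17898 kg m².
Total I = 0.94118 kg m²; total mass M = 7.87 kg.
k = √(I/M) = √(0.94118/7.87) = 0.34582 m.

0.346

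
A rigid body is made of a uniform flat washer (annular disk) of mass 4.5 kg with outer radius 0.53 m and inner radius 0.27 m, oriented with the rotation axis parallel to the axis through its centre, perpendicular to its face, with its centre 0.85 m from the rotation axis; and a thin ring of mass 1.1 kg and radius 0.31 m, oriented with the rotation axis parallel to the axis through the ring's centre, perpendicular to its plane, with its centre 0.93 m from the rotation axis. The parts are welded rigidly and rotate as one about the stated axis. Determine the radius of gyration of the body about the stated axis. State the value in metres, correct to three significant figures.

Annular disk: I_cm = (1/2)M(R²+r²) = (1/2)(4.5)[(0.53)² + (0.27)²] = 0.79605 kg·m²; centre at d = 0.85 m, so the parallel axis theorem gives I = 0.79605 + (4.5)(0.85)² = 4.0473 kg·m².
Thin ring: I_cm = MR² = (1.1)(0.31)² = 0.10571 kg·m²; centre at d = 0.93 m, so the parallel axis theorem gives I = 0.10571 + (1.1)(0.93)² = 1.0571 kg·m².
Total I = 5.1044 kg·m²; total mass M = 5.6 kg.
k = √(I/M) = √(5.1044/5.6) = 0.95473 m.

0.955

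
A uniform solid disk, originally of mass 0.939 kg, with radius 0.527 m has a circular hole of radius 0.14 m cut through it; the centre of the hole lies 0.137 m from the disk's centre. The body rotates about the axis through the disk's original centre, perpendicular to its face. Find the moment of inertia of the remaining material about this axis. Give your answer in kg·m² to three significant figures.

0.129

Unpierced body about its centre: I₀ = (1/2)MR² = (1/2)(0.939)(0.527)² = 0.13039 kg·m².
The removed disk has mass m = M·(r/R)² = (0.939)(0.14/0.527)² = 0.066267 kg (same uniform areal density).
Its moment of inertia about the rotation axis (parallel-axis theorem): I_hole = (1/2)mr² + md² = (1/2)(0.066267)(0.14)² + (0.066267)(0.137)² = 0.0018932 kg·m².
Treating the hole as negative mass, I = I₀ − I_hole = 0.13039 − 0.0018932 = 0.1285 kg·m².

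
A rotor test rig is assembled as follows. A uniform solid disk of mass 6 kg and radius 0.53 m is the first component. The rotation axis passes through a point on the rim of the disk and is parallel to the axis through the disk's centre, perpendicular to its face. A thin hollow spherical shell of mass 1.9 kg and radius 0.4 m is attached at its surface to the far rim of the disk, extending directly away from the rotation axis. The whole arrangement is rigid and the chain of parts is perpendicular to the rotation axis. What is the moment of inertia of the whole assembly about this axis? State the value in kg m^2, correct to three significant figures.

6.78

Solid disk: I_cm = (1/2)MR² = (1/2)(6)(0.53)² = 0.8427 kg m^2; centre at d = 0.53 m, so I = I_cm + Md² gives I = 0.8427 + (6)(0.53)² = 2.5281 kg m^2.
Spherical shell: I_cm = (2/3)MR² = (2/3)(1.9)(0.4)² = 0.20267 kg m^2; centre at d = 0.53 + 0.53 + 0.4 = 1.46 m, so I = I_cm + Md² gives I = 0.20267 + (1.9)(1.46)² = 4.2527 kg m^2.
Total I = 2.5281 + 4.2527 = 6.7808 kg m^2.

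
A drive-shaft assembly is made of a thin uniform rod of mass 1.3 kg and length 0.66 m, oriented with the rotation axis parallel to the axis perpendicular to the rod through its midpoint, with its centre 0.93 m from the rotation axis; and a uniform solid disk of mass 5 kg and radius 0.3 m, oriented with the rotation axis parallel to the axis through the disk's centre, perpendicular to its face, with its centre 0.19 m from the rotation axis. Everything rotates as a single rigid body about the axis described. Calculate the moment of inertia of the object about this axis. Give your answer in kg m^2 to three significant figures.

Thin rod: I_cm = (1/12)ML² = (1/12)(1.3)(0.66)² = 0.04719 kg m^2; centre at d = 0.93 m, so the parallel axis theorem gives I = 0.04719 + (1.3)(0.93)² = 1.1716 kg m^2.
Solid disk: I_cm = (1/2)MR² = (1/2)(5)(0.3)² = 0.225 kg m^2; centre at d = 0.19 m, so the parallel axis theorem gives I = 0.225 + (5)(0.19)² = 0.4055 kg m^2.
Total I = 1.1716 + 0.4055 = 1.5771 kg m^2.

1.58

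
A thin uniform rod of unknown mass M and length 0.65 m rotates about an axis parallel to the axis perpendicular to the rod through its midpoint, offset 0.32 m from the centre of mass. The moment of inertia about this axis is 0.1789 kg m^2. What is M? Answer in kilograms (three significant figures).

1.30

I = I_cm + Md² = (1/12)ML² + Md² = M·[0.0833333·(0.65)² + (0.32)²] = M·0.13761.
So M = 0.1789 / 0.13761 = 1.3001 kg.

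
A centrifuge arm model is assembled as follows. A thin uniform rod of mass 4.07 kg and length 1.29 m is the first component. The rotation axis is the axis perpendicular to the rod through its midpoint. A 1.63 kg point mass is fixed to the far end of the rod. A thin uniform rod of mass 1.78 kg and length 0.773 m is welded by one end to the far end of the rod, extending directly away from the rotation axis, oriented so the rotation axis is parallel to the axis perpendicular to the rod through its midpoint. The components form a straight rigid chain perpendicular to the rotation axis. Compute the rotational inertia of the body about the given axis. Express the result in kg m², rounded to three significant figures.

Thin rod: I_cm = (1/12)ML² = (1/12)(4.07)(1.29)² = 0.56441 kg m²; axis through the centre, so I = 0.56441 kg m².
Point mass: I_cm = 0; centre at d = 0.645 m, so the parallel axis theorem gives I = 0 + (1.63)(0.645)² = 0.67812 kg m².
Thin rod: I_cm = (1/12)ML² = (1/12)(1.78)(0.773)² = 0.088633 kg m²; centre at d = 0.645 + 0.3865 = 1.0315 m, so the parallel axis theorem gives I = 0.088633 + (1.78)(1.0315)² = 1.9825 kg m².
Total I = 0.56441 + 0.67812 + 1.9825 = 3.2251 kg m².

3.23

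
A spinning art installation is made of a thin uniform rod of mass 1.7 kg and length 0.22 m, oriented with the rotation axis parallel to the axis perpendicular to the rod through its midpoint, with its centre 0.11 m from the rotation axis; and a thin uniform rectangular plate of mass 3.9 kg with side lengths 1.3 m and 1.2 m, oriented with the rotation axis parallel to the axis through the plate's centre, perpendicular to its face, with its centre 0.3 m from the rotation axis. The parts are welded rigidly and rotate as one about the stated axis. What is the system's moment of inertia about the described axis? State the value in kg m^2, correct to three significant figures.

Thin rod: I_cm = (1/12)ML² = (1/12)(1.7)(0.22)² = 0.0068567 kg m^2; centre at d = 0.11 m, so the parallel axis theorem gives I = 0.0068567 + (1.7)(0.11)² = 0.027427 kg m^2.
Rectangular plate: I_cm = (1/12)M(a²+b²) = (1/12)(3.9)[(1.3)² + (1.2)²] = 1.0172 kg m^2; centre at d = 0.3 m, so the parallel axis theorem gives I = 1.0172 + (3.9)(0.3)² = 1.3682 kg m^2.
Total I = 0.027427 + 1.3682 = 1.3957 kg m^2.

1.40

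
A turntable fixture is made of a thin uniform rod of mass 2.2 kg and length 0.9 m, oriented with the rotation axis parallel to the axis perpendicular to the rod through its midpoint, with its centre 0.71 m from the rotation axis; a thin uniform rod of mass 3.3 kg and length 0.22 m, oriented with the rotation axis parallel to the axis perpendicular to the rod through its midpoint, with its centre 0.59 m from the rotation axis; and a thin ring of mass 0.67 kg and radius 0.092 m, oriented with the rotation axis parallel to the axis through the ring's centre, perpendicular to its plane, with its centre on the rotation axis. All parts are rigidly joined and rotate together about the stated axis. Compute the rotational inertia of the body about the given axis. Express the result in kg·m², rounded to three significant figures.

2.43

Thin rod: I_cm = (1/12)ML² = (1/12)(2.2)(0.9)² = 0.1485 kg·m²; centre at d = 0.71 m, so I = I_cm + Md² gives I = 0.1485 + (2.2)(0.71)² = 1.2575 kg·m².
Thin rod: I_cm = (1/12)ML² = (1/12)(3.3)(0.22)² = 0.01331 kg·m²; centre at d = 0.59 m, so I = I_cm + Md² gives I = 0.01331 + (3.3)(0.59)² = 1.162 kg·m².
Thin ring: I_cm = MR² = (0.67)(0.092)² = 0.0056709 kg·m²; axis through the centre, so I = 0.0056709 kg·m².
Total I = 1.2575 + 1.162 + 0.0056709 = 2.4252 kg·m².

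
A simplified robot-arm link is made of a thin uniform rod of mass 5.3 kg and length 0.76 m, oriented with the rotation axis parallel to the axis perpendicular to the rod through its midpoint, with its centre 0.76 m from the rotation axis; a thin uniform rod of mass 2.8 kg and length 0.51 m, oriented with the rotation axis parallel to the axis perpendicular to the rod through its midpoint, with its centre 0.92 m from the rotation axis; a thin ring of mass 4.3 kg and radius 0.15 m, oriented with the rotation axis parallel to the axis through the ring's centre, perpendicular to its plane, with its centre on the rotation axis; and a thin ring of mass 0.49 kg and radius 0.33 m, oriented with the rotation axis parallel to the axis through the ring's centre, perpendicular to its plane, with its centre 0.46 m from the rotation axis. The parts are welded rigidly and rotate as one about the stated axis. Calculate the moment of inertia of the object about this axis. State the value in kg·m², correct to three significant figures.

6.00

Thin rod: I_cm = (1/12)ML² = (1/12)(5.3)(0.76)² = 0.25511 kg·m²; centre at d = 0.76 m, so the parallel axis theorem gives I = 0.25511 + (5.3)(0.76)² = 3.3164 kg·m².
Thin rod: I_cm = (1/12)ML² = (1/12)(2.8)(0.51)² = 0.06069 kg·m²; centre at d = 0.92 m, so the parallel axis theorem gives I = 0.06069 + (2.8)(0.92)² = 2.4306 kg·m².
Thin ring: I_cm = MR² = (4.3)(0.15)² = 0.09675 kg·m²; axis through the centre, so I = 0.09675 kg·m².
Thin ring: I_cm = MR² = (0.49)(0.33)² = 0.053361 kg·m²; centre at d = 0.46 m, so the parallel axis theorem gives I = 0.053361 + (0.49)(0.46)² = 0.15704 kg·m².
Total I = 3.3164 + 2.4306 + 0.09675 + 0.15704 = 6.0008 kg·m².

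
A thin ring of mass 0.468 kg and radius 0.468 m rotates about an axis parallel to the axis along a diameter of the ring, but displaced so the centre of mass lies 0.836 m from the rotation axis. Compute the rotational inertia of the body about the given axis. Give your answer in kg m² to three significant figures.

I_cm = (1/2)MR² = (1/2)(0.468)(0.468)² = 0.051252 kg m²; centre at d = 0.836 m, so the parallel axis theorem gives I = 0.051252 + (0.468)(0.836)² = 0.37833 kg m².

0.378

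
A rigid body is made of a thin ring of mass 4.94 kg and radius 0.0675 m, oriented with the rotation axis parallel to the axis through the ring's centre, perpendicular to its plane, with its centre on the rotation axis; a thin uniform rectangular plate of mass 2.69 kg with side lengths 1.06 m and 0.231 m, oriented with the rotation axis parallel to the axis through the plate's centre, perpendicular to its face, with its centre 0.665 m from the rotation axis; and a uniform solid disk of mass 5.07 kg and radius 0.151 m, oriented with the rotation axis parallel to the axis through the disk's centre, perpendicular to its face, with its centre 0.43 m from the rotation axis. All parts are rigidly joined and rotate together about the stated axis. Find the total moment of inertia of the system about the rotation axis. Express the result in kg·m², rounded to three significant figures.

Thin ring: I_cm = MR² = (4.94)(0.0675)² = 0.022508 kg·m²; axis through the centre, so I = 0.022508 kg·m².
Rectangular plate: I_cm = (1/12)M(a²+b²) = (1/12)(2.69)[(1.06)² + (0.231)²] = 0.26384 kg·m²; centre at d = 0.665 m, so the parallel axis theorem gives I = 0.26384 + (2.69)(0.665)² = 1.4534 kg·m².
Solid disk: I_cm = (1/2)MR² = (1/2)(5.07)(0.151)² = 0.057801 kg·m²; centre at d = 0.43 m, so the parallel axis theorem gives I = 0.057801 + (5.07)(0.43)² = 0.99524 kg·m².
Total I = 0.022508 + 1.4534 + 0.99524 = 2.4712 kg·m².

2.47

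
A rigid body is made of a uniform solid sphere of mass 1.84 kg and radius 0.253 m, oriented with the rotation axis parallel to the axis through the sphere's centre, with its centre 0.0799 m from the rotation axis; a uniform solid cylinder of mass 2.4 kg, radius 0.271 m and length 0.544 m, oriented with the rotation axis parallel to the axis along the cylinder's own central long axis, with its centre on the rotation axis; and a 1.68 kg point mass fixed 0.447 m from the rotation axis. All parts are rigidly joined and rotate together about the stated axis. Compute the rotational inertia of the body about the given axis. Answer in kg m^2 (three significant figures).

Solid sphere: I_cm = (2/5)MR² = (2/5)(1.84)(0.253)² = 0.047111 kg m^2; centre at d = 0.0799 m, so I = I_cm + Md² gives I = 0.047111 + (1.84)(0.0799)² = 0.058857 kg m^2.
Solid cylinder: I_cm = (1/2)MR² = (1/2)(2.4)(0.271)² = 0.088129 kg m^2; axis through the centre, so I = 0.088129 kg m^2.
Point mass: I_cm = 0; centre at d = 0.447 m, so I = I_cm + Md² gives I = 0 + (1.68)(0.447)² = 0.33568 kg m^2.
Total I = 0.058857 + 0.088129 + 0.33568 = 0.48267 kg m^2.

0.483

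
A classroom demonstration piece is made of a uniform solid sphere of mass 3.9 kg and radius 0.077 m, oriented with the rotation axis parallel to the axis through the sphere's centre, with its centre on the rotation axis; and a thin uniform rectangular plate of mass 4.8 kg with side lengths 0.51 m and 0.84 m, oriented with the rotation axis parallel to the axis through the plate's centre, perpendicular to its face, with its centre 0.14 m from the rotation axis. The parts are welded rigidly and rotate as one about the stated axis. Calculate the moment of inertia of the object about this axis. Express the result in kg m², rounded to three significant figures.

Solid sphere: I_cm = (2/5)MR² = (2/5)(3.9)(0.077)² = 0.0092492 kg m²; axis through the centre, so I = 0.0092492 kg m².
Rectangular plate: I_cm = (1/12)M(a²+b²) = (1/12)(4.8)[(0.51)² + (0.84)²] = 0.38628 kg m²; centre at d = 0.14 m, so the parallel axis theorem gives I = 0.38628 + (4.8)(0.14)² = 0.48036 kg m².
Total I = 0.0092492 + 0.48036 = 0.48961 kg m².

0.490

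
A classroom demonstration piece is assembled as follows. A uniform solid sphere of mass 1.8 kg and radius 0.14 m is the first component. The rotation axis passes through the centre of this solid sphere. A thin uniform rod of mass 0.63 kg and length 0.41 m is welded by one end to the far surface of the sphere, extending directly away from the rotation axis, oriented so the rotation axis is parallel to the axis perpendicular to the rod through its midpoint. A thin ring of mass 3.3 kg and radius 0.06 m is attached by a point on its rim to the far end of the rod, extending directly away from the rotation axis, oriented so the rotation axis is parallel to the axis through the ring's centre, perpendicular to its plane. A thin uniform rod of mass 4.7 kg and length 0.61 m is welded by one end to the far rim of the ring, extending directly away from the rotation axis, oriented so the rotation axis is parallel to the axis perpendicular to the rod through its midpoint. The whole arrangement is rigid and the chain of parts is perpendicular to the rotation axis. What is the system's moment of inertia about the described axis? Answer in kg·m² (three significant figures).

Solid sphere: I_cm = (2/5)MR² = (2/5)(1.8)(0.14)² = 0.014112 kg·m²; axis through the centre, so I = 0.014112 kg·m².
Thin rod: I_cm = (1/12)ML² = (1/12)(0.63)(0.41)² = 0.0088252 kg·m²; centre at d = 0.14 + 0.205 = 0.345 m, so the parallel axis theorem gives I = 0.0088252 + (0.63)(0.345)² = 0.083811 kg·m².
Thin ring: I_cm = MR² = (3.3)(0.06)² = 0.01188 kg·m²; centre at d = 0.14 + 0.205 + 0.205 + 0.06 = 0.61 m, so the parallel axis theorem gives I = 0.01188 + (3.3)(0.61)² = 1.2398 kg·m².
Thin rod: I_cm = (1/12)ML² = (1/12)(4.7)(0.61)² = 0.14574 kg·m²; centre at d = 0.14 + 0.205 + 0.205 + 0.06 + 0.06 + 0.305 = 0.975 m, so the parallel axis theorem gives I = 0.14574 + (4.7)(0.975)² = 4.6137 kg·m².
Total I = 0.014112 + 0.083811 + 1.2398 + 4.6137 = 5.9514 kg·m².

5.95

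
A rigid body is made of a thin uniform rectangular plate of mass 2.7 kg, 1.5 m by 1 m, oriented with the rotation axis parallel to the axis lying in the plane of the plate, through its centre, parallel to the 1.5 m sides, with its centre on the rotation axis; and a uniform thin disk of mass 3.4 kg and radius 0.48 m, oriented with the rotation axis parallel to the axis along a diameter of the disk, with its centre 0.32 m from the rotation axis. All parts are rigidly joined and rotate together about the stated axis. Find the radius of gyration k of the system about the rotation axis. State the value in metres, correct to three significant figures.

Rectangular plate: I_cm = (1/12)Mb² = (1/12)(2.7)(1)² = 0.225 kg m²; axis through the centre, so I = 0.225 kg m².
Thin disk: I_cm = (1/4)MR² = (1/4)(3.4)(0.48)² = 0.19584 kg m²; centre at d = 0.32 m, so I = I_cm + Md² gives I = 0.19584 + (3.4)(0.32)² = 0.544 kg m².
Total I = 0.769 kg m²; total mass M = 6.1 kg.
k = √(I/M) = √(0.769/6.1) = 0.35506 m.

0.355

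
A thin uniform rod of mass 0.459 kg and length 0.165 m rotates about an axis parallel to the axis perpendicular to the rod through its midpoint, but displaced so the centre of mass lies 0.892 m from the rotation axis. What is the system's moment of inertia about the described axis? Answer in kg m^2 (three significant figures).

I_cm = (1/12)ML² = (1/12)(0.459)(0.165)² = 0.0010414 kg m^2; centre at d = 0.892 m, so I = I_cm + Md² gives I = 0.0010414 + (0.459)(0.892)² = 0.36625 kg m^2.

0.366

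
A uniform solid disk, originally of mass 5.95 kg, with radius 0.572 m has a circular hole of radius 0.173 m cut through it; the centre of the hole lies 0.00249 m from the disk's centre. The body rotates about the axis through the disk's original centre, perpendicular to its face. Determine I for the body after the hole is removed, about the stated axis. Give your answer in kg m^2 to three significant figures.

Unpierced body about its centre: I₀ = (1/2)MR² = (1/2)(5.95)(0.572)² = 0.97337 kg m^2.
The removed disk has mass m = M·(r/R)² = (5.95)(0.173/0.572)² = 0.54427 kg (same uniform areal density).
Its moment of inertia about the rotation axis (parallel-axis theorem): I_hole = (1/2)mr² + md² = (1/2)(0.54427)(0.173)² + (0.54427)(0.00249)² = 0.0081482 kg m^2.
Treating the hole as negative mass, I = I₀ − I_hole = 0.97337 − 0.0081482 = 0.96522 kg m^2.

0.965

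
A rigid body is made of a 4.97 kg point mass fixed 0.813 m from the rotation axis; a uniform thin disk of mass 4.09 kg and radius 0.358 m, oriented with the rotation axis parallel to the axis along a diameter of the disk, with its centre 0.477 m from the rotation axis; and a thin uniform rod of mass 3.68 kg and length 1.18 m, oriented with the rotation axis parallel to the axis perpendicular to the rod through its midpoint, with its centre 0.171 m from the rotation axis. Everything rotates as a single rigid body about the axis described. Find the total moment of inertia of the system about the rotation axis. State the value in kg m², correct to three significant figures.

Point mass: I_cm = 0; centre at d = 0.813 m, so I = I_cm + Md² gives I = 0 + (4.97)(0.813)² = 3.285 kg m².
Thin disk: I_cm = (1/4)MR² = (1/4)(4.09)(0.358)² = 0.13105 kg m²; centre at d = 0.477 m, so I = I_cm + Md² gives I = 0.13105 + (4.09)(0.477)² = 1.0616 kg m².
Thin rod: I_cm = (1/12)ML² = (1/12)(3.68)(1.18)² = 0.427 kg m²; centre at d = 0.171 m, so I = I_cm + Md² gives I = 0.427 + (3.68)(0.171)² = 0.53461 kg m².
Total I = 3.285 + 1.0616 + 0.53461 = 4.8813 kg m².

4.88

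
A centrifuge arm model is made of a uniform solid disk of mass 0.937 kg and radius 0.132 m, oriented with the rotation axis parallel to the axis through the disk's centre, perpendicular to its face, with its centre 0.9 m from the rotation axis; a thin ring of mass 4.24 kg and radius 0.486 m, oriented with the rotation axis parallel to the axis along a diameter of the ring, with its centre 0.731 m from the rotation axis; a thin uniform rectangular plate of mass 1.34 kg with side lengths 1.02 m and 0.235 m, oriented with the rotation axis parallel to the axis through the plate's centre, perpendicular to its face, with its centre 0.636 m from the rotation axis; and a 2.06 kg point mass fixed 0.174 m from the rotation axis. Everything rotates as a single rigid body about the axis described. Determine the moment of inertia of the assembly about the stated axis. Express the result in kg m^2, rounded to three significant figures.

4.26

Solid disk: I_cm = (1/2)MR² = (1/2)(0.937)(0.132)² = 0.0081631 kg m^2; centre at d = 0.9 m, so the parallel axis theorem gives I = 0.0081631 + (0.937)(0.9)² = 0.76713 kg m^2.
Thin ring: I_cm = (1/2)MR² = (1/2)(4.24)(0.486)² = 0.50074 kg m^2; centre at d = 0.731 m, so the parallel axis theorem gives I = 0.50074 + (4.24)(0.731)² = 2.7664 kg m^2.
Rectangular plate: I_cm = (1/12)M(a²+b²) = (1/12)(1.34)[(1.02)² + (0.235)²] = 0.12234 kg m^2; centre at d = 0.636 m, so the parallel axis theorem gives I = 0.12234 + (1.34)(0.636)² = 0.66437 kg m^2.
Point mass: I_cm = 0; centre at d = 0.174 m, so the parallel axis theorem gives I = 0 + (2.06)(0.174)² = 0.062369 kg m^2.
Total I = 0.76713 + 2.7664 + 0.66437 + 0.062369 = 4.2603 kg m^2.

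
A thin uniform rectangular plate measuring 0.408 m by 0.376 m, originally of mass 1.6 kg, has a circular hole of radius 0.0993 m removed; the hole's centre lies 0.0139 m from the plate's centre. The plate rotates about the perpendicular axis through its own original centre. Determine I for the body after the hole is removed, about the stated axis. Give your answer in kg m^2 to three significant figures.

Unpierced body about its centre: I₀ = (1/12)M(a²+b²) = (1/12)(1.6)[(0.408)² + (0.376)²] = 0.041045 kg m^2.
The removed disk has mass m = M·πr²/(ab) = (1.6)·π(0.0993)²/(0.408·0.376) = 0.32309 kg (same uniform areal density).
Its moment of inertia about the rotation axis (parallel-axis theorem): I_hole = (1/2)mr² + md² = (1/2)(0.32309)(0.0993)² + (0.32309)(0.0139)² = 0.0016553 kg m^2.
Treating the hole as negative mass, I = I₀ − I_hole = 0.041045 − 0.0016553 = 0.03939 kg m^2.

0.0394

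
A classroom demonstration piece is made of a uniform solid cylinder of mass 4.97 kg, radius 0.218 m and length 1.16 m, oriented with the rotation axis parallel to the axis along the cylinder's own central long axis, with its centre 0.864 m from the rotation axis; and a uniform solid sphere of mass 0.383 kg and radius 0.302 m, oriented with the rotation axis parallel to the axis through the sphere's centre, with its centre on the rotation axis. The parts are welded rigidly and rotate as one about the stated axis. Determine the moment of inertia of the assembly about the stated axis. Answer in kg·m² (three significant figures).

Solid cylinder: I_cm = (1/2)MR² = (1/2)(4.97)(0.218)² = 0.1181 kg·m²; centre at d = 0.864 m, so the parallel axis theorem gives I = 0.1181 + (4.97)(0.864)² = 3.8282 kg·m².
Solid sphere: I_cm = (2/5)MR² = (2/5)(0.383)(0.302)² = 0.013972 kg·m²; axis through the centre, so I = 0.013972 kg·m².
Total I = 3.8282 + 0.013972 = 3.8422 kg·m².

3.84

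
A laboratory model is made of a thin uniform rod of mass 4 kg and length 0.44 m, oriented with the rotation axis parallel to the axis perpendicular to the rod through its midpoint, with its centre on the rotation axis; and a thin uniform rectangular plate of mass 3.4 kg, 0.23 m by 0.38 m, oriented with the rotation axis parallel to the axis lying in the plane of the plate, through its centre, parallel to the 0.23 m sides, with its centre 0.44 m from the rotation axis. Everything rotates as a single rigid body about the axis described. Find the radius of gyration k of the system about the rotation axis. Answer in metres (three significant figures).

0.321

Thin rod: I_cm = (1/12)ML² = (1/12)(4)(0.44)² = 0.064533 kg m²; axis through the centre, so I = 0.064533 kg m².
Rectangular plate: I_cm = (1/12)Mb² = (1/12)(3.4)(0.38)² = 0.040913 kg m²; centre at d = 0.44 m, so the parallel axis theorem gives I = 0.040913 + (3.4)(0.44)² = 0.69915 kg m².
Total I = 0.76369 kg m²; total mass M = 7.4 kg.
k = √(I/M) = √(0.76369/7.4) = 0.32125 m.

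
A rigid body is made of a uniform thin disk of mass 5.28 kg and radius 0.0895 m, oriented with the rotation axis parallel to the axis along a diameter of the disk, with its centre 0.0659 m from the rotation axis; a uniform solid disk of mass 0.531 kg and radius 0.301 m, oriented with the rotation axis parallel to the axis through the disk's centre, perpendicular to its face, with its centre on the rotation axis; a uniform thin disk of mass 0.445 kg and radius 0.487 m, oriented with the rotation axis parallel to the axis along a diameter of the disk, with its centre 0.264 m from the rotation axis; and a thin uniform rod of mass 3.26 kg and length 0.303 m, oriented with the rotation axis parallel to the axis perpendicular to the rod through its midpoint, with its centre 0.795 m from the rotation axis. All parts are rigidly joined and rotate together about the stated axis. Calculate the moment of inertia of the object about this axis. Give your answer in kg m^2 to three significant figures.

Thin disk: I_cm = (1/4)MR² = (1/4)(5.28)(0.0895)² = 0.010574 kg m^2; centre at d = 0.0659 m, so the parallel axis theorem gives I = 0.010574 + (5.28)(0.0659)² = 0.033504 kg m^2.
Solid disk: I_cm = (1/2)MR² = (1/2)(0.531)(0.301)² = 0.024055 kg m^2; axis through the centre, so I = 0.024055 kg m^2.
Thin disk: I_cm = (1/4)MR² = (1/4)(0.445)(0.487)² = 0.026385 kg m^2; centre at d = 0.264 m, so the parallel axis theorem gives I = 0.026385 + (0.445)(0.264)² = 0.0574 kg m^2.
Thin rod: I_cm = (1/12)ML² = (1/12)(3.26)(0.303)² = 0.024941 kg m^2; centre at d = 0.795 m, so the parallel axis theorem gives I = 0.024941 + (3.26)(0.795)² = 2.0853 kg m^2.
Total I = 0.033504 + 0.024055 + 0.0574 + 2.0853 = 2.2003 kg m^2.

2.20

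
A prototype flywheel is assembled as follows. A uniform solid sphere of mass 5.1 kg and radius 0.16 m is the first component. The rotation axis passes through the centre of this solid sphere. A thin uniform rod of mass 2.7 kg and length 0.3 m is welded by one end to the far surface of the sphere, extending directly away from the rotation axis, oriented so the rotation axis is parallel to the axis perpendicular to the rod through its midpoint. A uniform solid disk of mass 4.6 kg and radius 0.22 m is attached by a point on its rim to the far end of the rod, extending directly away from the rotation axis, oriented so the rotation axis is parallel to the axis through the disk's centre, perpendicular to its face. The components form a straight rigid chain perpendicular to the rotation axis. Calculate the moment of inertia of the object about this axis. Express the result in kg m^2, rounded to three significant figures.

Solid sphere: I_cm = (2/5)MR² = (2/5)(5.1)(0.16)² = 0.052224 kg m^2; axis through the centre, so I = 0.052224 kg m^2.
Thin rod: I_cm = (1/12)ML² = (1/12)(2.7)(0.3)² = 0.02025 kg m^2; centre at d = 0.16 + 0.15 = 0.31 m, so the parallel axis theorem gives I = 0.02025 + (2.7)(0.31)² = 0.27972 kg m^2.
Solid disk: I_cm = (1/2)MR² = (1/2)(4.6)(0.22)² = 0.11132 kg m^2; centre at d = 0.16 + 0.15 + 0.15 + 0.22 = 0.68 m, so the parallel axis theorem gives I = 0.11132 + (4.6)(0.68)² = 2.2384 kg m^2.
Total I = 0.052224 + 0.27972 + 2.2384 = 2.5703 kg m^2.

2.57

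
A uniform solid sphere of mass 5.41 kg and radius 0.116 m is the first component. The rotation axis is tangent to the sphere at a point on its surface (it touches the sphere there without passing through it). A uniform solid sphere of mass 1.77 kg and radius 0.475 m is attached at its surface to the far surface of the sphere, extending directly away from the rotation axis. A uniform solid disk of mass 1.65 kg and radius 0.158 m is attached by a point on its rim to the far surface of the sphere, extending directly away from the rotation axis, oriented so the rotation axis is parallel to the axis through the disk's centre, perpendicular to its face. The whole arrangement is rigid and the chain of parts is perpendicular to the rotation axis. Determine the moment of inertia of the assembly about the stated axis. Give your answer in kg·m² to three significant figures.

Solid sphere: I_cm = (2/5)MR² = (2/5)(5.41)(0.116)² = 0.029119 kg·m²; centre at d = 0.116 m, so the parallel axis theorem gives I = 0.029119 + (5.41)(0.116)² = 0.10192 kg·m².
Solid sphere: I_cm = (2/5)MR² = (2/5)(1.77)(0.475)² = 0.15974 kg·m²; centre at d = 0.116 + 0.116 + 0.475 = 0.707 m, so the parallel axis theorem gives I = 0.15974 + (1.77)(0.707)² = 1.0445 kg·m².
Solid disk: I_cm = (1/2)MR² = (1/2)(1.65)(0.158)² = 0.020595 kg·m²; centre at d = 0.116 + 0.116 + 0.475 + 0.475 + 0.158 = 1.34 m, so the parallel axis theorem gives I = 0.020595 + (1.65)(1.34)² = 2.9833 kg·m².
Total I = 0.10192 + 1.0445 + 2.9833 = 4.1297 kg·m².

4.13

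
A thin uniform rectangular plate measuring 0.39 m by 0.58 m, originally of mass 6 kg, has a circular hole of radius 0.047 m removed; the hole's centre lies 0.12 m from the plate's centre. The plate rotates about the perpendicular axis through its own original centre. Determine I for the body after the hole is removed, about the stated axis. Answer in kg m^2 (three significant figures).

Unpierced body about its centre: I₀ = (1/12)M(a²+b²) = (1/12)(6)[(0.39)² + (0.58)²] = 0.24425 kg m^2.
The removed disk has mass m = M·πr²/(ab) = (6)·π(0.047)²/(0.39·0.58) = 0.18408 kg (same uniform areal density).
Its moment of inertia about the rotation axis (parallel-axis theorem): I_hole = (1/2)mr² + md² = (1/2)(0.18408)(0.047)² + (0.18408)(0.12)² = 0.0028541 kg m^2.
Treating the hole as negative mass, I = I₀ − I_hole = 0.24425 − 0.0028541 = 0.2414 kg m^2.

0.241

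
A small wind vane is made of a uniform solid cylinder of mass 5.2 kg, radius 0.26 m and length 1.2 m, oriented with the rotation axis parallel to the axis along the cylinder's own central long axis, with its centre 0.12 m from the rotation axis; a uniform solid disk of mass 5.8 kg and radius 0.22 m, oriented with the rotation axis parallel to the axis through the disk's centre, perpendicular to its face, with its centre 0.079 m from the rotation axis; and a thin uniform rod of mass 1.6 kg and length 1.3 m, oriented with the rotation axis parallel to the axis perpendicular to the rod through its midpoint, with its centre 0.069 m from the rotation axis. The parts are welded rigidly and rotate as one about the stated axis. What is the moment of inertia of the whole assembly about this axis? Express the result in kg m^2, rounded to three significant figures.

Solid cylinder: I_cm = (1/2)MR² = (1/2)(5.2)(0.26)² = 0.17576 kg m^2; centre at d = 0.12 m, so I = I_cm + Md² gives I = 0.17576 + (5.2)(0.12)² = 0.25064 kg m^2.
Solid disk: I_cm = (1/2)MR² = (1/2)(5.8)(0.22)² = 0.14036 kg m^2; centre at d = 0.079 m, so I = I_cm + Md² gives I = 0.14036 + (5.8)(0.079)² = 0.17656 kg m^2.
Thin rod: I_cm = (1/12)ML² = (1/12)(1.6)(1.3)² = 0.22533 kg m^2; centre at d = 0.069 m, so I = I_cm + Md² gives I = 0.22533 + (1.6)(0.069)² = 0.23295 kg m^2.
Total I = 0.25064 + 0.17656 + 0.23295 = 0.66015 kg m^2.

0.660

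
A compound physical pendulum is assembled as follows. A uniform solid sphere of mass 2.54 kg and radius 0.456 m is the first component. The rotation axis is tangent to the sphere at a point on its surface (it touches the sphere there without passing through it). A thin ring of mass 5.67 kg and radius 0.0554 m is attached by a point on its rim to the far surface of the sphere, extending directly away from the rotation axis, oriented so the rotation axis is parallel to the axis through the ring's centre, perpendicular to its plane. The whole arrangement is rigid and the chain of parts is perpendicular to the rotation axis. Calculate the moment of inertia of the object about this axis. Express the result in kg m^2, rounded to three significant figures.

6.06

Solid sphere: I_cm = (2/5)MR² = (2/5)(2.54)(0.456)² = 0.21126 kg m^2; centre at d = 0.456 m, so I = I_cm + Md² gives I = 0.21126 + (2.54)(0.456)² = 0.73942 kg m^2.
Thin ring: I_cm = MR² = (5.67)(0.0554)² = 0.017402 kg m^2; centre at d = 0.456 + 0.456 + 0.0554 = 0.9674 m, so I = I_cm + Md² gives I = 0.017402 + (5.67)(0.9674)² = 5.3237 kg m^2.
Total I = 0.73942 + 5.3237 = 6.0632 kg m^2.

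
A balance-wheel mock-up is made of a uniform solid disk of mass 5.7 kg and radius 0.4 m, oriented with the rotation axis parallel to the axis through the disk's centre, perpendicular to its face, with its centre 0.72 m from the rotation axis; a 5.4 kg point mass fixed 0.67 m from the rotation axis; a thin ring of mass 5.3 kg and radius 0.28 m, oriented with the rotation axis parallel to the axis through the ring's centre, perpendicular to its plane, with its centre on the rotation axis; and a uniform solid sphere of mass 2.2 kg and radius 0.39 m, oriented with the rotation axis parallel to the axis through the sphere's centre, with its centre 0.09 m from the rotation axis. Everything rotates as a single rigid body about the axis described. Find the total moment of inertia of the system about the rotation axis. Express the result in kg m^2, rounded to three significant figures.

Solid disk: I_cm = (1/2)MR² = (1/2)(5.7)(0.4)² = 0.456 kg m^2; centre at d = 0.72 m, so the parallel axis theorem gives I = 0.456 + (5.7)(0.72)² = 3.4109 kg m^2.
Point mass: I_cm = 0; centre at d = 0.67 m, so the parallel axis theorem gives I = 0 + (5.4)(0.67)² = 2.4241 kg m^2.
Thin ring: I_cm = MR² = (5.3)(0.28)² = 0.41552 kg m^2; axis through the centre, so I = 0.41552 kg m^2.
Solid sphere: I_cm = (2/5)MR² = (2/5)(2.2)(0.39)² = 0.13385 kg m^2; centre at d = 0.09 m, so the parallel axis theorem gives I = 0.13385 + (2.2)(0.09)² = 0.15167 kg m^2.
Total I = 3.4109 + 2.4241 + 0.41552 + 0.15167 = 6.4021 kg m^2.

6.40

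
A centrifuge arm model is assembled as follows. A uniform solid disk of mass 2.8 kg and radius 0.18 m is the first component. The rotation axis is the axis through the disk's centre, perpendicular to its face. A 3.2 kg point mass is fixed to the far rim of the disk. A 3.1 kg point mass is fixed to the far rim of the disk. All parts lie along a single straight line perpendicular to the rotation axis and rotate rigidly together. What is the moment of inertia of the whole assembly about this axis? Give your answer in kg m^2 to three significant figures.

Solid disk: I_cm = (1/2)MR² = (1/2)(2.8)(0.18)² = 0.04536 kg m^2; axis through the centre, so I = 0.04536 kg m^2.
Point mass: I_cm = 0; centre at d = 0.18 m, so the parallel axis theorem gives I = 0 + (3.2)(0.18)² = 0.10368 kg m^2.
Point mass: I_cm = 0; centre at d = 0.18 m, so the parallel axis theorem gives I = 0 + (3.1)(0.18)² = 0.10044 kg m^2.
Total I = 0.04536 + 0.10368 + 0.10044 = 0.24948 kg m^2.

0.249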